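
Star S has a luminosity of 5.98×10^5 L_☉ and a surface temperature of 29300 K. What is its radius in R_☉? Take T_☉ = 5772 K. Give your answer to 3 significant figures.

R/R_☉ = √(L/L_☉) / (T/T_☉)² = √(5.98×10^5) / (5.076)²
       = 773.3 / 25.77 = 30.01.

30.0 R_☉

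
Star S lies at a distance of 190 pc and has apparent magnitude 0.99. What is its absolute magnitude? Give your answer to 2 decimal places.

-5.40

M = m − 5 log₁₀(d/10 pc) = 0.99 − 5 log₁₀(190/10)
  = 0.99 − 5 × 1.279 = 0.99 − 6.39 = -5.40.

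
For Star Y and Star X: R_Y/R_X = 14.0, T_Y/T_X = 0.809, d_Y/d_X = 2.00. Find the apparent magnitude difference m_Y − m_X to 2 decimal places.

-3.30

L_Y/L_X = (14.0)²(0.809)⁴ = 83.96.
F_Y/F_X = (L_Y/L_X)/(d_Y/d_X)² = 83.96/4.000 = 20.99.
m_Y − m_X = −2.5 log₁₀(20.99) = -3.30.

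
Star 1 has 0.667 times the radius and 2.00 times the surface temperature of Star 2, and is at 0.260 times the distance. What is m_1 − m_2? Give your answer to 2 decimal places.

L_1/L_2 = (0.667)²(2.00)⁴ = 7.118.
F_1/F_2 = (L_1/L_2)/(d_1/d_2)² = 7.118/0.06760 = 105.3.
m_1 − m_2 = −2.5 log₁₀(105.3) = -5.06.

-5.06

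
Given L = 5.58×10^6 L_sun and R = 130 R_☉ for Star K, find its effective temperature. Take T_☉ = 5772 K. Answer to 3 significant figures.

T/T_☉ = (L/L_☉)^(1/4) / (R/R_☉)^(1/2)
T = 5772 × (5.58×10^6)^(1/4) / √(130) = 5772 × 48.60 / 11.40 = 2.460×10^4 K.

2.46×10^4 K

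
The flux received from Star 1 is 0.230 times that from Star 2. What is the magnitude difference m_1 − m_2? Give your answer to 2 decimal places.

m_1 − m_2 = −2.5 log₁₀(F_1/F_2) = −2.5 log₁₀(0.230) = −2.5 × (-0.638) = 1.596.

1.60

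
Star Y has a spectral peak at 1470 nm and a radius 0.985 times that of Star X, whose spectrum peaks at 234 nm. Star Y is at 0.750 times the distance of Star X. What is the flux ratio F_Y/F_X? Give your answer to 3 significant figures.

0.00111

Wien's law: T_Y/T_X = λ_X/λ_Y = 234/1470 = 0.1592.
L_Y/L_X = (R_Y/R_X)²(T_Y/T_X)⁴ = (0.985)²(0.1592)⁴ = 6.230×10^-4.
F_Y/F_X = (L_Y/L_X)/(d_Y/d_X)² = 6.230×10^-4/(0.750)² = 0.001108.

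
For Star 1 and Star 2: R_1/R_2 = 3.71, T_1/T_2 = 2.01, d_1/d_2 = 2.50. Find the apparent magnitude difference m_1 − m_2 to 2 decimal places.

-3.89

L_1/L_2 = (3.71)²(2.01)⁴ = 224.7.
F_1/F_2 = (L_1/L_2)/(d_1/d_2)² = 224.7/6.250 = 35.95.
m_1 − m_2 = −2.5 log₁₀(35.95) = -3.89.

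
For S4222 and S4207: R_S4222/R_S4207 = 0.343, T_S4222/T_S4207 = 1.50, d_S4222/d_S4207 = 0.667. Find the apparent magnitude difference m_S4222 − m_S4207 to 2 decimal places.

-0.32

L_S4222/L_S4207 = (0.343)²(1.50)⁴ = 0.5956.
F_S4222/F_S4207 = (L_S4222/L_S4207)/(d_S4222/d_S4207)² = 0.5956/0.4449 = 1.339.
m_S4222 − m_S4207 = −2.5 log₁₀(1.339) = -0.32.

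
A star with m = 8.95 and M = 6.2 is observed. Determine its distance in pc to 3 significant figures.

35.5 pc

m − M = 5 log₁₀(d/10 pc)
8.95 − (6.2) = 2.75 = 5 log₁₀(d/10)
d = 10 × 10^(2.75/5) = 10 × 10^0.550 = 35.48 pc.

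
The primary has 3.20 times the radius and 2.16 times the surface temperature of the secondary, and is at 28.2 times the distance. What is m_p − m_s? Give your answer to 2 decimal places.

1.38

L_p/L_s = (3.20)²(2.16)⁴ = 222.9.
F_p/F_s = (L_p/L_s)/(d_p/d_s)² = 222.9/795.2 = 0.2803.
m_p − m_s = −2.5 log₁₀(0.2803) = 1.38.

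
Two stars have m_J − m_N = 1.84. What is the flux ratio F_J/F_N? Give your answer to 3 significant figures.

0.184

F_J/F_N = 10^(−(m_J − m_N)/2.5) = 10^(-1.84/2.5) = 10^-0.736 = 0.1837.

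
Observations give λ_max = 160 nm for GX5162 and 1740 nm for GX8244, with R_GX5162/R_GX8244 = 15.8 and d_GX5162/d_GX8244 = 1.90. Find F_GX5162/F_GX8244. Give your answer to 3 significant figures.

Wien's law: T_GX5162/T_GX8244 = λ_GX8244/λ_GX5162 = 1740/160 = 10.88.
L_GX5162/L_GX8244 = (R_GX5162/R_GX8244)²(T_GX5162/T_GX8244)⁴ = (15.8)²(10.88)⁴ = 3.492×10^6.
F_GX5162/F_GX8244 = (L_GX5162/L_GX8244)/(d_GX5162/d_GX8244)² = 3.492×10^6/(1.90)² = 9.672×10^5.

9.67×10^5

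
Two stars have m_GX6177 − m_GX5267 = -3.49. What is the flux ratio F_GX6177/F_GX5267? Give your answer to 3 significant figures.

F_GX6177/F_GX5267 = 10^(−(m_GX6177 − m_GX5267)/2.5) = 10^(3.49/2.5) = 10^1.396 = 24.89.

24.9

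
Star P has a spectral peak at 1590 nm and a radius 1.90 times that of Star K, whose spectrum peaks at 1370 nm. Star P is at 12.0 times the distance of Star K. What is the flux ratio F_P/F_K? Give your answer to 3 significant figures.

Wien's law: T_P/T_K = λ_K/λ_P = 1370/1590 = 0.8616.
L_P/L_K = (R_P/R_K)²(T_P/T_K)⁴ = (1.90)²(0.8616)⁴ = 1.990.
F_P/F_K = (L_P/L_K)/(d_P/d_K)² = 1.990/(12.0)² = 0.01382.

0.0138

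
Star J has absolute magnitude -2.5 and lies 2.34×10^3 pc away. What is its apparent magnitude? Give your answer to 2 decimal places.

m = M + 5 log₁₀(d/10 pc) = -2.5 + 5 log₁₀(2.34×10^3/10)
  = -2.5 + 5 × 2.369 = -2.5 + 11.85 = 9.35.

9.35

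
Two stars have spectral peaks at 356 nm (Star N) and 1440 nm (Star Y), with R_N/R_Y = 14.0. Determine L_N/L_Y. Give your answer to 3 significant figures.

Wien's law gives T ∝ 1/λ_max, so T_N/T_Y = λ_Y/λ_N = 1440/356 = 4.045.
Then L ∝ R²T⁴ gives L_N/L_Y = (14.0)² × (4.045)⁴ = 196.0 × 267.7 = 5.247×10^4.

5.25×10^4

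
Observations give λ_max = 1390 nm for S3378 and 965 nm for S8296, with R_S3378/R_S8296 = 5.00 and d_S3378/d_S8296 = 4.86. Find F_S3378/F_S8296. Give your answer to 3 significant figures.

0.246

Wien's law: T_S3378/T_S8296 = λ_S8296/λ_S3378 = 965/1390 = 0.6942.
L_S3378/L_S8296 = (R_S3378/R_S8296)²(T_S3378/T_S8296)⁴ = (5.00)²(0.6942)⁴ = 5.808.
F_S3378/F_S8296 = (L_S3378/L_S8296)/(d_S3378/d_S8296)² = 5.808/(4.86)² = 0.2459.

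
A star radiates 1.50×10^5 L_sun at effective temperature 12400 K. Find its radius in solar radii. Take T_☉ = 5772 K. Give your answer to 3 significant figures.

83.9 solar radii

R/R_☉ = √(L/L_☉) / (T/T_☉)² = √(1.50×10^5) / (2.148)²
       = 387.3 / 4.615 = 83.92.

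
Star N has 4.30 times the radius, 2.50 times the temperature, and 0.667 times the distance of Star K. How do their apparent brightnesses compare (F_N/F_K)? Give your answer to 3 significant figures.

L_N/L_K = (R_N/R_K)²(T_N/T_K)⁴ = (4.30)² × (2.50)⁴ = 722.3.
F_N/F_K = (L_N/L_K)/(d_N/d_K)² = 722.3 / (0.667)² = 1623.

1.62×10^3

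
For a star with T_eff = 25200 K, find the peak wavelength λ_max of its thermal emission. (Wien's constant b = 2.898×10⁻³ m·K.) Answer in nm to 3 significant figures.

λ_max = b/T = 2.898×10⁻³ / 25200 = 1.15×10^-7 m = 115.0 nm.

115 nm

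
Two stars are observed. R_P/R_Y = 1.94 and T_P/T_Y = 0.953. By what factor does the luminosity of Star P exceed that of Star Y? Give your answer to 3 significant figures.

3.10

From the Stefan–Boltzmann law, L ∝ R²T⁴, so
L_P/L_Y = (R_P/R_Y)² (T_P/T_Y)⁴ = (1.94)² × (0.953)⁴ = 3.764 × 0.8248 = 3.104.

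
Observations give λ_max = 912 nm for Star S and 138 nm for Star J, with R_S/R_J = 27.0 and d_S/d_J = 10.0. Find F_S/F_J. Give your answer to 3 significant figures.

Wien's law: T_S/T_J = λ_J/λ_S = 138/912 = 0.1513.
L_S/L_J = (R_S/R_J)²(T_S/T_J)⁴ = (27.0)²(0.1513)⁴ = 0.3822.
F_S/F_J = (L_S/L_J)/(d_S/d_J)² = 0.3822/(10.0)² = 0.003822.

0.00382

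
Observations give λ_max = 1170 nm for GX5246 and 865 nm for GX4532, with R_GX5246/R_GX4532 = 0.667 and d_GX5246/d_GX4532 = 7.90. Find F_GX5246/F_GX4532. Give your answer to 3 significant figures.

Wien's law: T_GX5246/T_GX4532 = λ_GX4532/λ_GX5246 = 865/1170 = 0.7393.
L_GX5246/L_GX4532 = (R_GX5246/R_GX4532)²(T_GX5246/T_GX4532)⁴ = (0.667)²(0.7393)⁴ = 0.1329.
F_GX5246/F_GX4532 = (L_GX5246/L_GX4532)/(d_GX5246/d_GX4532)² = 0.1329/(7.90)² = 0.002130.

0.00213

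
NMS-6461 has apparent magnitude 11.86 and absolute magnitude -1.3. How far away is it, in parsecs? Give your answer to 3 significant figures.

m − M = 5 log₁₀(d/10 pc)
11.86 − (-1.3) = 13.16 = 5 log₁₀(d/10)
d = 10 × 10^(13.16/5) = 10 × 10^2.632 = 4285 pc.

4.29×10^3 pc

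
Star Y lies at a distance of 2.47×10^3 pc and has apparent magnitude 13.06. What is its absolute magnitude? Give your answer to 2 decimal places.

1.10

M = m − 5 log₁₀(d/10 pc) = 13.06 − 5 log₁₀(2.47×10^3/10)
  = 13.06 − 5 × 2.393 = 13.06 − 11.96 = 1.10.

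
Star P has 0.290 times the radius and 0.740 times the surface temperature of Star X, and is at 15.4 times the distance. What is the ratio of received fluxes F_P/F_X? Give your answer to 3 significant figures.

1.06×10^-4

L_P/L_X = (R_P/R_X)²(T_P/T_X)⁴ = (0.290)² × (0.740)⁴ = 0.02522.
F_P/F_X = (L_P/L_X)/(d_P/d_X)² = 0.02522 / (15.4)² = 1.063×10^-4.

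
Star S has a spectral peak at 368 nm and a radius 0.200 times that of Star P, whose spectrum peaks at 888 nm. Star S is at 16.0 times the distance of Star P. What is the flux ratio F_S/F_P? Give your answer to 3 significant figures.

Wien's law: T_S/T_P = λ_P/λ_S = 888/368 = 2.413.
L_S/L_P = (R_S/R_P)²(T_S/T_P)⁴ = (0.200)²(2.413)⁴ = 1.356.
F_S/F_P = (L_S/L_P)/(d_S/d_P)² = 1.356/(16.0)² = 0.005298.

0.00530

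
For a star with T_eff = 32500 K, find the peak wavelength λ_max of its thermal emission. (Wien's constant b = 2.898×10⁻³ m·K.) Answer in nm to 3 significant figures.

89.2 nm

λ_max = b/T = 2.898×10⁻³ / 32500 = 8.92×10^-8 m = 89.17 nm.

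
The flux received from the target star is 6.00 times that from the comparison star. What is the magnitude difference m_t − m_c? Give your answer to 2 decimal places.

-1.95

m_t − m_c = −2.5 log₁₀(F_t/F_c) = −2.5 log₁₀(6.00) = −2.5 × (0.778) = -1.945.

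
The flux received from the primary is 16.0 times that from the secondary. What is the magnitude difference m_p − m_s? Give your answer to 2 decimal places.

m_p − m_s = −2.5 log₁₀(F_p/F_s) = −2.5 log₁₀(16.0) = −2.5 × (1.204) = -3.010.

-3.01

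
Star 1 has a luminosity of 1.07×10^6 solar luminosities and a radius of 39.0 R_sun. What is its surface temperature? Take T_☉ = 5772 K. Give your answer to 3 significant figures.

T/T_☉ = (L/L_☉)^(1/4) / (R/R_☉)^(1/2)
T = 5772 × (1.07×10^6)^(1/4) / √(39.0) = 5772 × 32.16 / 6.245 = 2.973×10^4 K.

2.97×10^4 K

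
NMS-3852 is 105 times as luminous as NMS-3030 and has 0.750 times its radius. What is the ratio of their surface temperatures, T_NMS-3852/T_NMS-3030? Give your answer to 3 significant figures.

L ∝ R²T⁴ gives T ∝ (L/R²)^(1/4), so
T_NMS-3852/T_NMS-3030 = (105 / 0.750²)^(1/4) = (186.7)^(1/4) = 3.696.

3.70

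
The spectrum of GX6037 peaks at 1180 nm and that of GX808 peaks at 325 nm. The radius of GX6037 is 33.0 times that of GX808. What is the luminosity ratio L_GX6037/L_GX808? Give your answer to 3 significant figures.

Wien's law gives T ∝ 1/λ_max, so T_GX6037/T_GX808 = λ_GX808/λ_GX6037 = 325/1180 = 0.2754.
Then L ∝ R²T⁴ gives L_GX6037/L_GX808 = (33.0)² × (0.2754)⁴ = 1089 × 0.005754 = 6.267.

6.27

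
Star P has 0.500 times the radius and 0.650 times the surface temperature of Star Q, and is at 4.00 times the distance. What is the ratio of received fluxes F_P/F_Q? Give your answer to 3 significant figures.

L_P/L_Q = (R_P/R_Q)²(T_P/T_Q)⁴ = (0.500)² × (0.650)⁴ = 0.04463.
F_P/F_Q = (L_P/L_Q)/(d_P/d_Q)² = 0.04463 / (4.00)² = 0.002789.

0.00279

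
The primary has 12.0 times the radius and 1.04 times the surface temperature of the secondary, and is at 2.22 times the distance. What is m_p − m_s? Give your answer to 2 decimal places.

L_p/L_s = (12.0)²(1.04)⁴ = 168.5.
F_p/F_s = (L_p/L_s)/(d_p/d_s)² = 168.5/4.928 = 34.18.
m_p − m_s = −2.5 log₁₀(34.18) = -3.83.

-3.83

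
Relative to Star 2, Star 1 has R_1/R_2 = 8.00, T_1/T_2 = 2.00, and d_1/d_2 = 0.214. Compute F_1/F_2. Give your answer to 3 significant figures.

2.24×10^4

L_1/L_2 = (R_1/R_2)²(T_1/T_2)⁴ = (8.00)² × (2.00)⁴ = 1024.
F_1/F_2 = (L_1/L_2)/(d_1/d_2)² = 1024 / (0.214)² = 2.236×10^4.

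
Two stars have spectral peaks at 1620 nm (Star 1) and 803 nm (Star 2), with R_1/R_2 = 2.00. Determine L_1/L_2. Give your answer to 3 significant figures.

Wien's law gives T ∝ 1/λ_max, so T_1/T_2 = λ_2/λ_1 = 803/1620 = 0.4957.
Then L ∝ R²T⁴ gives L_1/L_2 = (2.00)² × (0.4957)⁴ = 4.000 × 0.06037 = 0.2415.

0.241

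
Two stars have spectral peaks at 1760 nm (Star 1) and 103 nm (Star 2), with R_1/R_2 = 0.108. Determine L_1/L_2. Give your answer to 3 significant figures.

1.37×10^-7

Wien's law gives T ∝ 1/λ_max, so T_1/T_2 = λ_2/λ_1 = 103/1760 = 0.05852.
Then L ∝ R²T⁴ gives L_1/L_2 = (0.108)² × (0.05852)⁴ = 0.01166 × 1.173×10^-5 = 1.368×10^-7.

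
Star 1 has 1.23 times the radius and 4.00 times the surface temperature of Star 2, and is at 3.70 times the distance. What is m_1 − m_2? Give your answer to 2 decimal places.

-3.63

L_1/L_2 = (1.23)²(4.00)⁴ = 387.3.
F_1/F_2 = (L_1/L_2)/(d_1/d_2)² = 387.3/13.69 = 28.29.
m_1 − m_2 = −2.5 log₁₀(28.29) = -3.63.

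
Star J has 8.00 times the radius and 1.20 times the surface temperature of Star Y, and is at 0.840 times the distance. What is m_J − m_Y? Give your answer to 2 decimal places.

L_J/L_Y = (8.00)²(1.20)⁴ = 132.7.
F_J/F_Y = (L_J/L_Y)/(d_J/d_Y)² = 132.7/0.7056 = 188.1.
m_J − m_Y = −2.5 log₁₀(188.1) = -5.69.

-5.69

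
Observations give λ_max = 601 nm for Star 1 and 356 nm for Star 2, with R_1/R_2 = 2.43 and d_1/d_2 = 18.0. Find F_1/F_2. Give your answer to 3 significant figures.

0.00224

Wien's law: T_1/T_2 = λ_2/λ_1 = 356/601 = 0.5923.
L_1/L_2 = (R_1/R_2)²(T_1/T_2)⁴ = (2.43)²(0.5923)⁴ = 0.7270.
F_1/F_2 = (L_1/L_2)/(d_1/d_2)² = 0.7270/(18.0)² = 0.002244.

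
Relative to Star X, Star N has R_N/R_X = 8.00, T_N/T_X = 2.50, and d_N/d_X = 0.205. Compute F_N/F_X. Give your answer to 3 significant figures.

L_N/L_X = (R_N/R_X)²(T_N/T_X)⁴ = (8.00)² × (2.50)⁴ = 2500.
F_N/F_X = (L_N/L_X)/(d_N/d_X)² = 2500 / (0.205)² = 5.949×10^4.

5.95×10^4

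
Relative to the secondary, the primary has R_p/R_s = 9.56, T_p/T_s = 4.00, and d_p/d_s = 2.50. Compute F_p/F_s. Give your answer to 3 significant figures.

3.74×10^3

L_p/L_s = (R_p/R_s)²(T_p/T_s)⁴ = (9.56)² × (4.00)⁴ = 2.340×10^4.
F_p/F_s = (L_p/L_s)/(d_p/d_s)² = 2.340×10^4 / (2.50)² = 3743.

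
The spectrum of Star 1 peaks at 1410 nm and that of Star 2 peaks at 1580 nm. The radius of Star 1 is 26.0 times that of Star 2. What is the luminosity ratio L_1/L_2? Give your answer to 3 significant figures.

Wien's law gives T ∝ 1/λ_max, so T_1/T_2 = λ_2/λ_1 = 1580/1410 = 1.121.
Then L ∝ R²T⁴ gives L_1/L_2 = (26.0)² × (1.121)⁴ = 676.0 × 1.577 = 1066.

1.07×10^3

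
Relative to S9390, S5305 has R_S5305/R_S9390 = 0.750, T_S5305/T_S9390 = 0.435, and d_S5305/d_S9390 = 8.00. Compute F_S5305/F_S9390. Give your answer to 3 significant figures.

3.15×10^-4

L_S5305/L_S9390 = (R_S5305/R_S9390)²(T_S5305/T_S9390)⁴ = (0.750)² × (0.435)⁴ = 0.02014.
F_S5305/F_S9390 = (L_S5305/L_S9390)/(d_S5305/d_S9390)² = 0.02014 / (8.00)² = 3.147×10^-4.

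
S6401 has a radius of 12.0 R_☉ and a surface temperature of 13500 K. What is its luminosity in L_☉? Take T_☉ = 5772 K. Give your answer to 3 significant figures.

4.31×10^3 L_☉

L/L_☉ = (R/R_☉)² (T/T_☉)⁴ = (12.0)² × (13500/5772)⁴
       = 144.0 × (2.339)⁴ = 144.0 × 29.92 = 4309.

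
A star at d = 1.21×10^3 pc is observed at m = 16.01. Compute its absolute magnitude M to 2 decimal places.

5.60

M = m − 5 log₁₀(d/10 pc) = 16.01 − 5 log₁₀(1.21×10^3/10)
  = 16.01 − 5 × 2.083 = 16.01 − 10.41 = 5.60.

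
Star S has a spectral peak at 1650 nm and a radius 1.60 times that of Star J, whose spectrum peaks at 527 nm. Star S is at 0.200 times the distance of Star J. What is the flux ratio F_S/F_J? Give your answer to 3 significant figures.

Wien's law: T_S/T_J = λ_J/λ_S = 527/1650 = 0.3194.
L_S/L_J = (R_S/R_J)²(T_S/T_J)⁴ = (1.60)²(0.3194)⁴ = 0.02664.
F_S/F_J = (L_S/L_J)/(d_S/d_J)² = 0.02664/(0.200)² = 0.6660.

0.666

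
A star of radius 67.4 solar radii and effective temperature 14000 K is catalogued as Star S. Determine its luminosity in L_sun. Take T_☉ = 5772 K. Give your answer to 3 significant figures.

1.57×10^5 L_sun

L/L_☉ = (R/R_☉)² (T/T_☉)⁴ = (67.4)² × (14000/5772)⁴
       = 4543 × (2.426)⁴ = 4543 × 34.61 = 1.572×10^5.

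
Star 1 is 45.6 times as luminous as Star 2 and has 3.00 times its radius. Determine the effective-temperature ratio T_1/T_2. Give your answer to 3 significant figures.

L ∝ R²T⁴ gives T ∝ (L/R²)^(1/4), so
T_1/T_2 = (45.6 / 3.00²)^(1/4) = (5.067)^(1/4) = 1.500.

1.50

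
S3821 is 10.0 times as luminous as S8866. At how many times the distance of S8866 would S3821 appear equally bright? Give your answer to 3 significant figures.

Equal flux requires L_S3821/d_S3821² = L_S8866/d_S8866², so d_S3821/d_S8866 = √(L_S3821/L_S8866)
= √(10.0) = 3.162.

3.16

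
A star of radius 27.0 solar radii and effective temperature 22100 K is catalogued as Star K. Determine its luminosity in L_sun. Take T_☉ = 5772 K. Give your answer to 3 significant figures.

L/L_☉ = (R/R_☉)² (T/T_☉)⁴ = (27.0)² × (22100/5772)⁴
       = 729.0 × (3.829)⁴ = 729.0 × 214.9 = 1.567×10^5.

1.57×10^5 L_sun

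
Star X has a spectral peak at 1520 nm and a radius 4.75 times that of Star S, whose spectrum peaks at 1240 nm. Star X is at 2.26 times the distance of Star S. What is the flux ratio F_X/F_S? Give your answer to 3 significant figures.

1.96

Wien's law: T_X/T_S = λ_S/λ_X = 1240/1520 = 0.8158.
L_X/L_S = (R_X/R_S)²(T_X/T_S)⁴ = (4.75)²(0.8158)⁴ = 9.993.
F_X/F_S = (L_X/L_S)/(d_X/d_S)² = 9.993/(2.26)² = 1.957.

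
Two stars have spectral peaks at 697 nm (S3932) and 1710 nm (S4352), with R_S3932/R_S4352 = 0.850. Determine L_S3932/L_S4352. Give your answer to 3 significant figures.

Wien's law gives T ∝ 1/λ_max, so T_S3932/T_S4352 = λ_S4352/λ_S3932 = 1710/697 = 2.453.
Then L ∝ R²T⁴ gives L_S3932/L_S4352 = (0.850)² × (2.453)⁴ = 0.7225 × 36.23 = 26.18.

26.2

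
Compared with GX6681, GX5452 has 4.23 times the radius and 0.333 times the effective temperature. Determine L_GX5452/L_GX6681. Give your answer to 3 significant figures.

0.220

From the Stefan–Boltzmann law, L ∝ R²T⁴, so
L_GX5452/L_GX6681 = (R_GX5452/R_GX6681)² (T_GX5452/T_GX6681)⁴ = (4.23)² × (0.333)⁴ = 17.89 × 0.01230 = 0.2200.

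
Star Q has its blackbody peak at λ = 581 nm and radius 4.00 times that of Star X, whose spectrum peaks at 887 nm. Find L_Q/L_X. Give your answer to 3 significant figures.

86.9

Wien's law gives T ∝ 1/λ_max, so T_Q/T_X = λ_X/λ_Q = 887/581 = 1.527.
Then L ∝ R²T⁴ gives L_Q/L_X = (4.00)² × (1.527)⁴ = 16.00 × 5.432 = 86.92.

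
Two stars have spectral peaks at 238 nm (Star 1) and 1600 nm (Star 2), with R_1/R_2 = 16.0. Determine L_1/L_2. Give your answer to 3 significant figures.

Wien's law gives T ∝ 1/λ_max, so T_1/T_2 = λ_2/λ_1 = 1600/238 = 6.723.
Then L ∝ R²T⁴ gives L_1/L_2 = (16.0)² × (6.723)⁴ = 256.0 × 2043 = 5.229×10^5.

5.23×10^5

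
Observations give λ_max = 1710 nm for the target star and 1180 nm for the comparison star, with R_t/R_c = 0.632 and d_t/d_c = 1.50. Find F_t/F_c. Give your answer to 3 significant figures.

0.0403

Wien's law: T_t/T_c = λ_c/λ_t = 1180/1710 = 0.6901.
L_t/L_c = (R_t/R_c)²(T_t/T_c)⁴ = (0.632)²(0.6901)⁴ = 0.09057.
F_t/F_c = (L_t/L_c)/(d_t/d_c)² = 0.09057/(1.50)² = 0.04025.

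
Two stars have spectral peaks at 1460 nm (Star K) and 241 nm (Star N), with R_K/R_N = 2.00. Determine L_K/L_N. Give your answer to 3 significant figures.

Wien's law gives T ∝ 1/λ_max, so T_K/T_N = λ_N/λ_K = 241/1460 = 0.1651.
Then L ∝ R²T⁴ gives L_K/L_N = (2.00)² × (0.1651)⁴ = 4.000 × 7.424×10^-4 = 0.002970.

0.00297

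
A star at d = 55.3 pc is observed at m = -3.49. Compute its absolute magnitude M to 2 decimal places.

-7.20

M = m − 5 log₁₀(d/10 pc) = -3.49 − 5 log₁₀(55.3/10)
  = -3.49 − 5 × 0.743 = -3.49 − 3.71 = -7.20.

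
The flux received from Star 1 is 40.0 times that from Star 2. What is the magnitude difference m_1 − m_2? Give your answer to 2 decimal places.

-4.01

m_1 − m_2 = −2.5 log₁₀(F_1/F_2) = −2.5 log₁₀(40.0) = −2.5 × (1.602) = -4.005.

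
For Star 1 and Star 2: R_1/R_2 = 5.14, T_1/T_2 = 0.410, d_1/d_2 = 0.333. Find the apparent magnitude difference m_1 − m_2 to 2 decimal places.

L_1/L_2 = (5.14)²(0.410)⁴ = 0.7466.
F_1/F_2 = (L_1/L_2)/(d_1/d_2)² = 0.7466/0.1109 = 6.732.
m_1 − m_2 = −2.5 log₁₀(6.732) = -2.07.

-2.07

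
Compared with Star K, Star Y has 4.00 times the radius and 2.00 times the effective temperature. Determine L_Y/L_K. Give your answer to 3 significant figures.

256

From the Stefan–Boltzmann law, L ∝ R²T⁴, so
L_Y/L_K = (R_Y/R_K)² (T_Y/T_K)⁴ = (4.00)² × (2.00)⁴ = 16.00 × 16.00 = 256.0.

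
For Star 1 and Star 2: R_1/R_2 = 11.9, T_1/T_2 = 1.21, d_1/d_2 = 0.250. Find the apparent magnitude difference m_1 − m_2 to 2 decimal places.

-9.22

L_1/L_2 = (11.9)²(1.21)⁴ = 303.6.
F_1/F_2 = (L_1/L_2)/(d_1/d_2)² = 303.6/0.06250 = 4857.
m_1 − m_2 = −2.5 log₁₀(4857) = -9.22.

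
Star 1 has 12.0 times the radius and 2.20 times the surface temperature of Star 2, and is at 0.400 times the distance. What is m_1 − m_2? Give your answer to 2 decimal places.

L_1/L_2 = (12.0)²(2.20)⁴ = 3373.
F_1/F_2 = (L_1/L_2)/(d_1/d_2)² = 3373/0.1600 = 2.108×10^4.
m_1 − m_2 = −2.5 log₁₀(2.108×10^4) = -10.81.

-10.81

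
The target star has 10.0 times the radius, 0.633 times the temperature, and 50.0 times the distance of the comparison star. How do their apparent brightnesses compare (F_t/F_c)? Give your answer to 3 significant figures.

0.00642

L_t/L_c = (R_t/R_c)²(T_t/T_c)⁴ = (10.0)² × (0.633)⁴ = 16.06.
F_t/F_c = (L_t/L_c)/(d_t/d_c)² = 16.06 / (50.0)² = 0.006422.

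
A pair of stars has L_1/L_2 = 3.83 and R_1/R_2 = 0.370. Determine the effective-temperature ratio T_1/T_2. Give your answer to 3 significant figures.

L ∝ R²T⁴ gives T ∝ (L/R²)^(1/4), so
T_1/T_2 = (3.83 / 0.370²)^(1/4) = (27.98)^(1/4) = 2.300.

2.30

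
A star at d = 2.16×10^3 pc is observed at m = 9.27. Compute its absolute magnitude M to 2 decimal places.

M = m − 5 log₁₀(d/10 pc) = 9.27 − 5 log₁₀(2.16×10^3/10)
  = 9.27 − 5 × 2.334 = 9.27 − 11.67 = -2.40.

-2.40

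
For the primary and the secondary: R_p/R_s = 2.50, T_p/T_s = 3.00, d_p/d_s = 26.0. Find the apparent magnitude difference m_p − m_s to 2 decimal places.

0.31

L_p/L_s = (2.50)²(3.00)⁴ = 506.2.
F_p/F_s = (L_p/L_s)/(d_p/d_s)² = 506.2/676.0 = 0.7489.
m_p − m_s = −2.5 log₁₀(0.7489) = 0.31.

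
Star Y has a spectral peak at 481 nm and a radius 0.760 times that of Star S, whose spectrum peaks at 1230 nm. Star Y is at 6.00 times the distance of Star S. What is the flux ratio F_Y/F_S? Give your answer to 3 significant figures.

0.686

Wien's law: T_Y/T_S = λ_S/λ_Y = 1230/481 = 2.557.
L_Y/L_S = (R_Y/R_S)²(T_Y/T_S)⁴ = (0.760)²(2.557)⁴ = 24.70.
F_Y/F_S = (L_Y/L_S)/(d_Y/d_S)² = 24.70/(6.00)² = 0.6861.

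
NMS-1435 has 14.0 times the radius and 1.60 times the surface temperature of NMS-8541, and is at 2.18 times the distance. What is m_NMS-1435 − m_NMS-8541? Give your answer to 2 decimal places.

-6.08

L_NMS-1435/L_NMS-8541 = (14.0)²(1.60)⁴ = 1285.
F_NMS-1435/F_NMS-8541 = (L_NMS-1435/L_NMS-8541)/(d_NMS-1435/d_NMS-8541)² = 1285/4.752 = 270.3.
m_NMS-1435 − m_NMS-8541 = −2.5 log₁₀(270.3) = -6.08.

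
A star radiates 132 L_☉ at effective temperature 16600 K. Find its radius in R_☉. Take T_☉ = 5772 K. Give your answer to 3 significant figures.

1.39 R_☉

R/R_☉ = √(L/L_☉) / (T/T_☉)² = √(132) / (2.876)²
       = 11.49 / 8.271 = 1.389.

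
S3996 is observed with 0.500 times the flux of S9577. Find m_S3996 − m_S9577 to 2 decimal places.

m_S3996 − m_S9577 = −2.5 log₁₀(F_S3996/F_S9577) = −2.5 log₁₀(0.500) = −2.5 × (-0.301) = 0.753.

0.75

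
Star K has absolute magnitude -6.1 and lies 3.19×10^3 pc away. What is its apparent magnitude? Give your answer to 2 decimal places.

6.42

m = M + 5 log₁₀(d/10 pc) = -6.1 + 5 log₁₀(3.19×10^3/10)
  = -6.1 + 5 × 2.504 = -6.1 + 12.52 = 6.42.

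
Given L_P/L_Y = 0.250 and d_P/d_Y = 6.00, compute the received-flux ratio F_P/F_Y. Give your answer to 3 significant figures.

0.00694

F = L/(4πd²), so F_P/F_Y = (L_P/L_Y) / (d_P/d_Y)²
= 0.250 / (6.00)² = 0.250 / 36.00 = 0.006944.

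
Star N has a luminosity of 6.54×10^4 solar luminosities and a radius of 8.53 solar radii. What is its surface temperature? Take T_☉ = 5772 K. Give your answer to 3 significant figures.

T/T_☉ = (L/L_☉)^(1/4) / (R/R_☉)^(1/2)
T = 5772 × (6.54×10^4)^(1/4) / √(8.53) = 5772 × 15.99 / 2.921 = 3.160×10^4 K.

3.16×10^4 K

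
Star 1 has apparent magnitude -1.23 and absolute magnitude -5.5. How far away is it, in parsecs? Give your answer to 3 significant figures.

71.4 pc

m − M = 5 log₁₀(d/10 pc)
-1.23 − (-5.5) = 4.27 = 5 log₁₀(d/10)
d = 10 × 10^(4.27/5) = 10 × 10^0.854 = 71.45 pc.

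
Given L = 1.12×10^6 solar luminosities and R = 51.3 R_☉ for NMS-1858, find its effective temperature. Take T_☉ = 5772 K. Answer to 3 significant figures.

T/T_☉ = (L/L_☉)^(1/4) / (R/R_☉)^(1/2)
T = 5772 × (1.12×10^6)^(1/4) / √(51.3) = 5772 × 32.53 / 7.162 = 2.622×10^4 K.

2.62×10^4 K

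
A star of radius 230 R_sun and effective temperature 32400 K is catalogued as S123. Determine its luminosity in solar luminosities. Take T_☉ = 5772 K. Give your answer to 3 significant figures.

L/L_☉ = (R/R_☉)² (T/T_☉)⁴ = (230)² × (32400/5772)⁴
       = 5.290×10^4 × (5.613)⁴ = 5.290×10^4 × 992.8 = 5.252×10^7.

5.25×10^7 solar luminosities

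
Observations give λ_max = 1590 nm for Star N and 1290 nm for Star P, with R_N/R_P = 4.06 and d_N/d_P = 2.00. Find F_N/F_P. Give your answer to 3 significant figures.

Wien's law: T_N/T_P = λ_P/λ_N = 1290/1590 = 0.8113.
L_N/L_P = (R_N/R_P)²(T_N/T_P)⁴ = (4.06)²(0.8113)⁴ = 7.142.
F_N/F_P = (L_N/L_P)/(d_N/d_P)² = 7.142/(2.00)² = 1.786.

1.79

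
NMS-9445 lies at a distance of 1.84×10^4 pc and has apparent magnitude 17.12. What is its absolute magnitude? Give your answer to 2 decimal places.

0.80

M = m − 5 log₁₀(d/10 pc) = 17.12 − 5 log₁₀(1.84×10^4/10)
  = 17.12 − 5 × 3.265 = 17.12 − 16.32 = 0.80.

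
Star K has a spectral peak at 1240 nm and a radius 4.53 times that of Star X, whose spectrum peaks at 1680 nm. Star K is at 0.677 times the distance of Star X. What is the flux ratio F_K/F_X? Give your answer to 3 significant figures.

Wien's law: T_K/T_X = λ_X/λ_K = 1680/1240 = 1.355.
L_K/L_X = (R_K/R_X)²(T_K/T_X)⁴ = (4.53)²(1.355)⁴ = 69.14.
F_K/F_X = (L_K/L_X)/(d_K/d_X)² = 69.14/(0.677)² = 150.9.

151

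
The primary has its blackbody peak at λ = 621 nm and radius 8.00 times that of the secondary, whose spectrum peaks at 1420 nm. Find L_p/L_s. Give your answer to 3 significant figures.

1.75×10^3

Wien's law gives T ∝ 1/λ_max, so T_p/T_s = λ_s/λ_p = 1420/621 = 2.287.
Then L ∝ R²T⁴ gives L_p/L_s = (8.00)² × (2.287)⁴ = 64.00 × 27.34 = 1750.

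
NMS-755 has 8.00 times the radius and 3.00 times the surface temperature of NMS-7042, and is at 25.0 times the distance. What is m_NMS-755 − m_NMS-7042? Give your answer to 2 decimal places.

-2.30

L_NMS-755/L_NMS-7042 = (8.00)²(3.00)⁴ = 5184.
F_NMS-755/F_NMS-7042 = (L_NMS-755/L_NMS-7042)/(d_NMS-755/d_NMS-7042)² = 5184/625.0 = 8.294.
m_NMS-755 − m_NMS-7042 = −2.5 log₁₀(8.294) = -2.30.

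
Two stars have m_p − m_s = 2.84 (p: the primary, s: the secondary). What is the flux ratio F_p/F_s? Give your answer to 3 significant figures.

F_p/F_s = 10^(−(m_p − m_s)/2.5) = 10^(-2.84/2.5) = 10^-1.136 = 0.07311.

0.0731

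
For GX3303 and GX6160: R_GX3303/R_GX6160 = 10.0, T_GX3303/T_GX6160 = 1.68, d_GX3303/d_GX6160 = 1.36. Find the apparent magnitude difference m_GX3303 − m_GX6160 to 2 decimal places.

L_GX3303/L_GX6160 = (10.0)²(1.68)⁴ = 796.6.
F_GX3303/F_GX6160 = (L_GX3303/L_GX6160)/(d_GX3303/d_GX6160)² = 796.6/1.850 = 430.7.
m_GX3303 − m_GX6160 = −2.5 log₁₀(430.7) = -6.59.

-6.59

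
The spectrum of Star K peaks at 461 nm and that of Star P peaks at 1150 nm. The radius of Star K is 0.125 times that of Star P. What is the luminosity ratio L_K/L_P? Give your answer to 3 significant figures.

0.605

Wien's law gives T ∝ 1/λ_max, so T_K/T_P = λ_P/λ_K = 1150/461 = 2.495.
Then L ∝ R²T⁴ gives L_K/L_P = (0.125)² × (2.495)⁴ = 0.01562 × 38.72 = 0.6051.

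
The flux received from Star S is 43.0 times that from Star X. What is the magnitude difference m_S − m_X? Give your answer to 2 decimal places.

m_S − m_X = −2.5 log₁₀(F_S/F_X) = −2.5 log₁₀(43.0) = −2.5 × (1.633) = -4.084.

-4.08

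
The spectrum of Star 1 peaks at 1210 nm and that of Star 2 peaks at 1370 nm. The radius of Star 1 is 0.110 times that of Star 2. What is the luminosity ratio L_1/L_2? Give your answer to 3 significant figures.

Wien's law gives T ∝ 1/λ_max, so T_1/T_2 = λ_2/λ_1 = 1370/1210 = 1.132.
Then L ∝ R²T⁴ gives L_1/L_2 = (0.110)² × (1.132)⁴ = 0.01210 × 1.643 = 0.01989.

0.0199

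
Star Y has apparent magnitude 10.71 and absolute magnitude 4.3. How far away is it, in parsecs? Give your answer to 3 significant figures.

191 pc

m − M = 5 log₁₀(d/10 pc)
10.71 − (4.3) = 6.41 = 5 log₁₀(d/10)
d = 10 × 10^(6.41/5) = 10 × 10^1.282 = 191.4 pc.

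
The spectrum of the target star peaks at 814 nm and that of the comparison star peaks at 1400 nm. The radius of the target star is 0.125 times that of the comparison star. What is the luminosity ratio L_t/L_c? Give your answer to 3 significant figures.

0.137

Wien's law gives T ∝ 1/λ_max, so T_t/T_c = λ_c/λ_t = 1400/814 = 1.720.
Then L ∝ R²T⁴ gives L_t/L_c = (0.125)² × (1.720)⁴ = 0.01562 × 8.750 = 0.1367.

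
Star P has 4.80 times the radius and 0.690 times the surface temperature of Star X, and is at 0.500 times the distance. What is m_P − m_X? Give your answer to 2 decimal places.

-3.30

L_P/L_X = (4.80)²(0.690)⁴ = 5.223.
F_P/F_X = (L_P/L_X)/(d_P/d_X)² = 5.223/0.2500 = 20.89.
m_P − m_X = −2.5 log₁₀(20.89) = -3.30.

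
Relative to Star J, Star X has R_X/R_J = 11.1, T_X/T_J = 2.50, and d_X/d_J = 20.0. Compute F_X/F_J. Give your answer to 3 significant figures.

L_X/L_J = (R_X/R_J)²(T_X/T_J)⁴ = (11.1)² × (2.50)⁴ = 4813.
F_X/F_J = (L_X/L_J)/(d_X/d_J)² = 4813 / (20.0)² = 12.03.

12.0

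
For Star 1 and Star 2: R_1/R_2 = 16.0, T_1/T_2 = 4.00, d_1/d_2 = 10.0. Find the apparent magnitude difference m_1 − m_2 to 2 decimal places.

-7.04

L_1/L_2 = (16.0)²(4.00)⁴ = 6.554×10^4.
F_1/F_2 = (L_1/L_2)/(d_1/d_2)² = 6.554×10^4/100.0 = 655.4.
m_1 − m_2 = −2.5 log₁₀(655.4) = -7.04.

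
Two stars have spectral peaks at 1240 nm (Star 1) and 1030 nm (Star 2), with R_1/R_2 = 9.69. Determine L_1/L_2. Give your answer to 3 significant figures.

Wien's law gives T ∝ 1/λ_max, so T_1/T_2 = λ_2/λ_1 = 1030/1240 = 0.8306.
Then L ∝ R²T⁴ gives L_1/L_2 = (9.69)² × (0.8306)⁴ = 93.90 × 0.4761 = 44.70.

44.7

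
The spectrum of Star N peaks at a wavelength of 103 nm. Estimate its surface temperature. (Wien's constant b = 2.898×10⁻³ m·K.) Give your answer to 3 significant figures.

2.81×10^4 K

T = b/λ_max = 2.898×10⁻³ / (103×10⁻⁹) = 2.814×10^4 K.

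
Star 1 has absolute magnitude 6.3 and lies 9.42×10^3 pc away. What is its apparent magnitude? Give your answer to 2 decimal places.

m = M + 5 log₁₀(d/10 pc) = 6.3 + 5 log₁₀(9.42×10^3/10)
  = 6.3 + 5 × 2.974 = 6.3 + 14.87 = 21.17.

21.17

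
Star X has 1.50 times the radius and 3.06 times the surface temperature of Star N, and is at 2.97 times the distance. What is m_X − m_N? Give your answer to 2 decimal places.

-3.37

L_X/L_N = (1.50)²(3.06)⁴ = 197.3.
F_X/F_N = (L_X/L_N)/(d_X/d_N)² = 197.3/8.821 = 22.36.
m_X − m_N = −2.5 log₁₀(22.36) = -3.37.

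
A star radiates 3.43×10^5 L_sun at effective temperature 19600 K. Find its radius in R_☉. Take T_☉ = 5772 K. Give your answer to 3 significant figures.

R/R_☉ = √(L/L_☉) / (T/T_☉)² = √(3.43×10^5) / (3.396)²
       = 585.7 / 11.53 = 50.79.

50.8 R_☉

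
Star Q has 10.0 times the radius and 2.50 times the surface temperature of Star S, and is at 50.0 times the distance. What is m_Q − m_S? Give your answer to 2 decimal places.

L_Q/L_S = (10.0)²(2.50)⁴ = 3906.
F_Q/F_S = (L_Q/L_S)/(d_Q/d_S)² = 3906/2500 = 1.562.
m_Q − m_S = −2.5 log₁₀(1.562) = -0.48.

-0.48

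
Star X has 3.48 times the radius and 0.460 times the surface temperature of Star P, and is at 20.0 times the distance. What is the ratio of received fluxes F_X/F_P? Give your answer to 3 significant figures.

L_X/L_P = (R_X/R_P)²(T_X/T_P)⁴ = (3.48)² × (0.460)⁴ = 0.5422.
F_X/F_P = (L_X/L_P)/(d_X/d_P)² = 0.5422 / (20.0)² = 0.001356.

0.00136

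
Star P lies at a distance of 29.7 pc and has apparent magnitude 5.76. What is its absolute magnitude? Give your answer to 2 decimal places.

M = m − 5 log₁₀(d/10 pc) = 5.76 − 5 log₁₀(29.7/10)
  = 5.76 − 5 × 0.473 = 5.76 − 2.36 = 3.40.

3.40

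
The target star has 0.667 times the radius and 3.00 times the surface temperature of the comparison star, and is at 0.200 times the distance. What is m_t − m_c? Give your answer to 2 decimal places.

-7.39

L_t/L_c = (0.667)²(3.00)⁴ = 36.04.
F_t/F_c = (L_t/L_c)/(d_t/d_c)² = 36.04/0.04000 = 900.9.
m_t − m_c = −2.5 log₁₀(900.9) = -7.39.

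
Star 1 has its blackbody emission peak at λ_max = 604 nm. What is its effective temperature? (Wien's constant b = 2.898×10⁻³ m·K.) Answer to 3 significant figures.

4.80×10^3 K

T = b/λ_max = 2.898×10⁻³ / (604×10⁻⁹) = 4798 K.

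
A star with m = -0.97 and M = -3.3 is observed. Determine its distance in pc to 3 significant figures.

29.2 pc

m − M = 5 log₁₀(d/10 pc)
-0.97 − (-3.3) = 2.33 = 5 log₁₀(d/10)
d = 10 × 10^(2.33/5) = 10 × 10^0.466 = 29.24 pc.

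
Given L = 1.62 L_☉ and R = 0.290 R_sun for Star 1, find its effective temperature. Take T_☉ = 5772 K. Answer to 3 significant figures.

T/T_☉ = (L/L_☉)^(1/4) / (R/R_☉)^(1/2)
T = 5772 × (1.62)^(1/4) / √(0.290) = 5772 × 1.128 / 0.5385 = 1.209×10^4 K.

1.21×10^4 K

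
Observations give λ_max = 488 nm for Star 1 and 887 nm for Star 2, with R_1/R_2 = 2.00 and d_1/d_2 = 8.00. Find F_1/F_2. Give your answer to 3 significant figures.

0.682

Wien's law: T_1/T_2 = λ_2/λ_1 = 887/488 = 1.818.
L_1/L_2 = (R_1/R_2)²(T_1/T_2)⁴ = (2.00)²(1.818)⁴ = 43.66.
F_1/F_2 = (L_1/L_2)/(d_1/d_2)² = 43.66/(8.00)² = 0.6822.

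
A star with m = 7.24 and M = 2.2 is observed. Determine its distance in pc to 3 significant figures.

m − M = 5 log₁₀(d/10 pc)
7.24 − (2.2) = 5.04 = 5 log₁₀(d/10)
d = 10 × 10^(5.04/5) = 10 × 10^1.008 = 101.9 pc.

102 pc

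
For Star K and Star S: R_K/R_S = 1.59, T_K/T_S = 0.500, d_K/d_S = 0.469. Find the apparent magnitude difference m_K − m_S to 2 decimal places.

0.36

L_K/L_S = (1.59)²(0.500)⁴ = 0.1580.
F_K/F_S = (L_K/L_S)/(d_K/d_S)² = 0.1580/0.2200 = 0.7183.
m_K − m_S = −2.5 log₁₀(0.7183) = 0.36.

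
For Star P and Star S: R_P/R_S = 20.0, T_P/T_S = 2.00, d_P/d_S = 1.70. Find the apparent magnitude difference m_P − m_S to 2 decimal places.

L_P/L_S = (20.0)²(2.00)⁴ = 6400.
F_P/F_S = (L_P/L_S)/(d_P/d_S)² = 6400/2.890 = 2215.
m_P − m_S = −2.5 log₁₀(2215) = -8.36.

-8.36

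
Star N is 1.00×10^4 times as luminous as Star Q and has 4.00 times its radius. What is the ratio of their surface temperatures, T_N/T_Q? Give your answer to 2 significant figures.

5.0

L ∝ R²T⁴ gives T ∝ (L/R²)^(1/4), so
T_N/T_Q = (1.00×10^4 / 4.00²)^(1/4) = (625.0)^(1/4) = 5.000.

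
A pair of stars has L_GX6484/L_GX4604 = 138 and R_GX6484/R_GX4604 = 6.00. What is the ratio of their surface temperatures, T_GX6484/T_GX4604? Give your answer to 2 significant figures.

L ∝ R²T⁴ gives T ∝ (L/R²)^(1/4), so
T_GX6484/T_GX4604 = (138 / 6.00²)^(1/4) = (3.833)^(1/4) = 1.399.

1.4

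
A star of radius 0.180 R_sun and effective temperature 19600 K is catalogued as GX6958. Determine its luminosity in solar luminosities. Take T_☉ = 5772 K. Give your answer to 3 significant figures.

4.31 solar luminosities

L/L_☉ = (R/R_☉)² (T/T_☉)⁴ = (0.180)² × (19600/5772)⁴
       = 0.03240 × (3.396)⁴ = 0.03240 × 133.0 = 4.308.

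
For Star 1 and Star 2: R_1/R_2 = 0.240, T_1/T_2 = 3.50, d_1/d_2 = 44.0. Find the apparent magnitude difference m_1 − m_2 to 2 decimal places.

L_1/L_2 = (0.240)²(3.50)⁴ = 8.644.
F_1/F_2 = (L_1/L_2)/(d_1/d_2)² = 8.644/1936 = 0.004465.
m_1 − m_2 = −2.5 log₁₀(0.004465) = 5.88.

5.88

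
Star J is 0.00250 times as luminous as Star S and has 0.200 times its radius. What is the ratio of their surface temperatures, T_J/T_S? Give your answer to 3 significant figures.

0.500

L ∝ R²T⁴ gives T ∝ (L/R²)^(1/4), so
T_J/T_S = (0.00250 / 0.200²)^(1/4) = (0.06250)^(1/4) = 0.5000.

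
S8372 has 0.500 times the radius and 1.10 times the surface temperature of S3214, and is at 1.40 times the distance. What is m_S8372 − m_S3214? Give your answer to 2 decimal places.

1.82

L_S8372/L_S3214 = (0.500)²(1.10)⁴ = 0.3660.
F_S8372/F_S3214 = (L_S8372/L_S3214)/(d_S8372/d_S3214)² = 0.3660/1.960 = 0.1867.
m_S8372 − m_S3214 = −2.5 log₁₀(0.1867) = 1.82.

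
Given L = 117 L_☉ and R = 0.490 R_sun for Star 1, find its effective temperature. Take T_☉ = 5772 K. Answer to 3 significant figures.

T/T_☉ = (L/L_☉)^(1/4) / (R/R_☉)^(1/2)
T = 5772 × (117)^(1/4) / √(0.490) = 5772 × 3.289 / 0.7000 = 2.712×10^4 K.

2.71×10^4 K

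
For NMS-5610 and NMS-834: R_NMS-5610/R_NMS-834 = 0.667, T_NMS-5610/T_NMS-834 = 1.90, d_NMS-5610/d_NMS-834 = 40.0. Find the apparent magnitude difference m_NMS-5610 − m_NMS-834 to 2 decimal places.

L_NMS-5610/L_NMS-834 = (0.667)²(1.90)⁴ = 5.798.
F_NMS-5610/F_NMS-834 = (L_NMS-5610/L_NMS-834)/(d_NMS-5610/d_NMS-834)² = 5.798/1600 = 0.003624.
m_NMS-5610 − m_NMS-834 = −2.5 log₁₀(0.003624) = 6.10.

6.10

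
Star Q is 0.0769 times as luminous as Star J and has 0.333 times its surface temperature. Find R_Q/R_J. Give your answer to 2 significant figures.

L ∝ R²T⁴ gives R ∝ √L / T², so
R_Q/R_J = √(0.0769) / (0.333)² = 0.2773 / 0.1109 = 2.501.

2.5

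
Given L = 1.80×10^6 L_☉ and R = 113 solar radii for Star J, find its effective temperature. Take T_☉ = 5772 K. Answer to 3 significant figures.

1.99×10^4 K

T/T_☉ = (L/L_☉)^(1/4) / (R/R_☉)^(1/2)
T = 5772 × (1.80×10^6)^(1/4) / √(113) = 5772 × 36.63 / 10.63 = 1.989×10^4 K.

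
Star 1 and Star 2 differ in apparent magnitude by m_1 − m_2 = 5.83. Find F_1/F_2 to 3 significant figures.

F_1/F_2 = 10^(−(m_1 − m_2)/2.5) = 10^(-5.83/2.5) = 10^-2.332 = 0.004656.

0.00466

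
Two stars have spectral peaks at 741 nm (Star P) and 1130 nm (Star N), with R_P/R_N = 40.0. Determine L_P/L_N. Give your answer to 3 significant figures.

8.65×10^3

Wien's law gives T ∝ 1/λ_max, so T_P/T_N = λ_N/λ_P = 1130/741 = 1.525.
Then L ∝ R²T⁴ gives L_P/L_N = (40.0)² × (1.525)⁴ = 1600 × 5.408 = 8653.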